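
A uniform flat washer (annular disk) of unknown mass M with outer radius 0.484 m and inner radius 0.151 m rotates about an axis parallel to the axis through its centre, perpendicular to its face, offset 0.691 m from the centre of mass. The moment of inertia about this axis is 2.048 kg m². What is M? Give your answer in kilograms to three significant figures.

I = I_cm + Md² = (1/2)M(R²+r²) + Md² = M·[0.5·[(0.484)² + (0.151)²] + (0.691)²] = M·0.60601.
So M = 2.048 / 0.60601 = 3.3795 kg.

3.38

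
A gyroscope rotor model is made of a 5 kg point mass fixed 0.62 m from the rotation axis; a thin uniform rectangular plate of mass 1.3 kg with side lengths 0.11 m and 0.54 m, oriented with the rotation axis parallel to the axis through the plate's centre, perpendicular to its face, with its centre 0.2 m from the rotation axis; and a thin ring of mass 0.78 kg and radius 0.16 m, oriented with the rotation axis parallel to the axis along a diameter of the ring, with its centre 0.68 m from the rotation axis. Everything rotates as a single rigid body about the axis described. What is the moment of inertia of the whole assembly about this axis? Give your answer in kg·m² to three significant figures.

Point mass: I_cm = 0; centre at d = 0.62 m, so I = I_cm + Md² gives I = 0 + (5)(0.62)² = 1.922 kg·m².
Rectangular plate: I_cm = (1/12)M(a²+b²) = (1/12)(1.3)[(0.11)² + (0.54)²] = 0.032901 kg·m²; centre at d = 0.2 m, so I = I_cm + Md² gives I = 0.032901 + (1.3)(0.2)² = 0.084901 kg·m².
Thin ring: I_cm = (1/2)MR² = (1/2)(0.78)(0.16)² = 0.009984 kg·m²; centre at d = 0.68 m, so I = I_cm + Md² gives I = 0.009984 + (0.78)(0.68)² = 0.37066 kg·m².
Total I = 1.922 + 0.084901 + 0.37066 = 2.3776 kg·m².

2.38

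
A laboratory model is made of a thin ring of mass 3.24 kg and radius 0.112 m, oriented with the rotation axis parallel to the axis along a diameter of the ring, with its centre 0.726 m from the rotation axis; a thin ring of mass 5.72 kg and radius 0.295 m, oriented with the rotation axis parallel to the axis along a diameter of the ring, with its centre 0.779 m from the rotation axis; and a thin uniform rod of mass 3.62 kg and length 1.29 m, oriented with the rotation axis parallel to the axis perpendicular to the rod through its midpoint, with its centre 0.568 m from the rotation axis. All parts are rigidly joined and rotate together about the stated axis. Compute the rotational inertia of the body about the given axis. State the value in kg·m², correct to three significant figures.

7.12

Thin ring: I_cm = (1/2)MR² = (1/2)(3.24)(0.112)² = 0.020321 kg·m²; centre at d = 0.726 m, so the parallel axis theorem gives I = 0.020321 + (3.24)(0.726)² = 1.728 kg·m².
Thin ring: I_cm = (1/2)MR² = (1/2)(5.72)(0.295)² = 0.24889 kg·m²; centre at d = 0.779 m, so the parallel axis theorem gives I = 0.24889 + (5.72)(0.779)² = 3.72 kg·m².
Thin rod: I_cm = (1/12)ML² = (1/12)(3.62)(1.29)² = 0.502 kg·m²; centre at d = 0.568 m, so the parallel axis theorem gives I = 0.502 + (3.62)(0.568)² = 1.6699 kg·m².
Total I = 1.728 + 3.72 + 1.6699 = 7.118 kg·m².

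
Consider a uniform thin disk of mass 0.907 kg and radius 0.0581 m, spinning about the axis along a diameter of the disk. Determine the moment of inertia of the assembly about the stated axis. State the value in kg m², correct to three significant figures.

0.000765

I_cm = (1/4)MR² = (1/4)(0.907)(0.0581)² = 0.00076542 kg m²; axis through the centre, so I = 0.00076542 kg m².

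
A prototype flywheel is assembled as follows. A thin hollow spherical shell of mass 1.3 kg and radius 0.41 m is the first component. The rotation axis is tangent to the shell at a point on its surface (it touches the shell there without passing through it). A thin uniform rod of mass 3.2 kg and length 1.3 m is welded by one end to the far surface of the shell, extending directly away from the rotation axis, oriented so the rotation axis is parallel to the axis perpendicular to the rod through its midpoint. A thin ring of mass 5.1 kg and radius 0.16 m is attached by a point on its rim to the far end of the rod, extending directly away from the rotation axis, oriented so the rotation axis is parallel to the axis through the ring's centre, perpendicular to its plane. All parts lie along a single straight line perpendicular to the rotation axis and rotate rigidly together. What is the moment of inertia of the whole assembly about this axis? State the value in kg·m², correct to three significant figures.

Spherical shell: I_cm = (2/3)MR² = (2/3)(1.3)(0.41)² = 0.14569 kg·m²; centre at d = 0.41 m, so I = I_cm + Md² gives I = 0.14569 + (1.3)(0.41)² = 0.36422 kg·m².
Thin rod: I_cm = (1/12)ML² = (1/12)(3.2)(1.3)² = 0.45067 kg·m²; centre at d = 0.41 + 0.41 + 0.65 = 1.47 m, so I = I_cm + Md² gives I = 0.45067 + (3.2)(1.47)² = 7.3655 kg·m².
Thin ring: I_cm = MR² = (5.1)(0.16)² = 0.13056 kg·m²; centre at d = 0.41 + 0.41 + 0.65 + 0.65 + 0.16 = 2.28 m, so I = I_cm + Md² gives I = 0.13056 + (5.1)(2.28)² = 26.642 kg·m².
Total I = 0.36422 + 7.3655 + 26.642 = 34.372 kg·m².

34.4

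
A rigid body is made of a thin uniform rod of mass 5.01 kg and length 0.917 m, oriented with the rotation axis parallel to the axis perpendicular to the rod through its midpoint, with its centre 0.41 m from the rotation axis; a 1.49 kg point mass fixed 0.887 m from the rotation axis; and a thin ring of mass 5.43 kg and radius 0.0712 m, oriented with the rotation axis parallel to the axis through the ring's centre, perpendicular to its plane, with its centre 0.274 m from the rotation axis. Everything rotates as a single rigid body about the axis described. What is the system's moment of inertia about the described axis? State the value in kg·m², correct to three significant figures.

2.80

Thin rod: I_cm = (1/12)ML² = (1/12)(5.01)(0.917)² = 0.35107 kg·m²; centre at d = 0.41 m, so the parallel axis theorem gives I = 0.35107 + (5.01)(0.41)² = 1.1933 kg·m².
Point mass: I_cm = 0; centre at d = 0.887 m, so the parallel axis theorem gives I = 0 + (1.49)(0.887)² = 1.1723 kg·m².
Thin ring: I_cm = MR² = (5.43)(0.0712)² = 0.027527 kg·m²; centre at d = 0.274 m, so the parallel axis theorem gives I = 0.027527 + (5.43)(0.274)² = 0.43519 kg·m².
Total I = 1.1933 + 1.1723 + 0.43519 = 2.8007 kg·m².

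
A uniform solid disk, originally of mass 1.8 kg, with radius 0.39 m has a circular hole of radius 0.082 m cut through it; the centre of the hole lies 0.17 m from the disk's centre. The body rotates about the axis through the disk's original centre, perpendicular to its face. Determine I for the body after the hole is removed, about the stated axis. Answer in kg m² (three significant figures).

Unpierced body about its centre: I₀ = (1/2)MR² = (1/2)(1.8)(0.39)² = 0.13689 kg m².
The removed disk has mass m = M·(r/R)² = (1.8)(0.082/0.39)² = 0.079574 kg (same uniform areal density).
Its moment of inertia about the rotation axis (parallel-axis theorem): I_hole = (1/2)mr² + md² = (1/2)(0.079574)(0.082)² + (0.079574)(0.17)² = 0.0025672 kg m².
Treating the hole as negative mass, I = I₀ − I_hole = 0.13689 − 0.0025672 = 0.13432 kg m².

0.134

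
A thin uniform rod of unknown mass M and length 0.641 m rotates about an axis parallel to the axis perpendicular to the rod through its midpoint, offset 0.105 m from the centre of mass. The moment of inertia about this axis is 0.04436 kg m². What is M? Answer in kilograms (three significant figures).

I = I_cm + Md² = (1/12)ML² + Md² = M·[0.0833333·(0.641)² + (0.105)²] = M·0.045265.
So M = 0.04436 / 0.045265 = 0.98 kg.

0.980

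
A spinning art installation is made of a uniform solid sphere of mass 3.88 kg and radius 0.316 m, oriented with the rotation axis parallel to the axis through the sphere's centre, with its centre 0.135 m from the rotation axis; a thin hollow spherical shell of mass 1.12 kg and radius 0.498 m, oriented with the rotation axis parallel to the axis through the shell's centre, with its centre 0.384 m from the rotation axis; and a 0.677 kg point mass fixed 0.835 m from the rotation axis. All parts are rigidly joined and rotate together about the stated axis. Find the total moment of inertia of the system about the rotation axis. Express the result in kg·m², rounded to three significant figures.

Solid sphere: I_cm = (2/5)MR² = (2/5)(3.88)(0.316)² = 0.15498 kg·m²; centre at d = 0.135 m, so the parallel axis theorem gives I = 0.15498 + (3.88)(0.135)² = 0.22569 kg·m².
Spherical shell: I_cm = (2/3)MR² = (2/3)(1.12)(0.498)² = 0.18518 kg·m²; centre at d = 0.384 m, so the parallel axis theorem gives I = 0.18518 + (1.12)(0.384)² = 0.35033 kg·m².
Point mass: I_cm = 0; centre at d = 0.835 m, so the parallel axis theorem gives I = 0 + (0.677)(0.835)² = 0.47202 kg·m².
Total I = 0.22569 + 0.35033 + 0.47202 = 1.048 kg·m².

1.05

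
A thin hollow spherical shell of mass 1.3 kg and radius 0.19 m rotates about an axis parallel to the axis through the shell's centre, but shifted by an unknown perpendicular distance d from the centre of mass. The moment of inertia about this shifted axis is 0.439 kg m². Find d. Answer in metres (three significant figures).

About the centre-of-mass axis, I_cm = (2/3)MR² = (2/3)(1.3)(0.19)² = 0.031287 kg m².
Parallel axis theorem: I = I_cm + Md², so Md² = 0.439 − 0.031287 = 0.40771 kg m².
d = √(0.40771 / 1.3) = 0.56002 m.

0.560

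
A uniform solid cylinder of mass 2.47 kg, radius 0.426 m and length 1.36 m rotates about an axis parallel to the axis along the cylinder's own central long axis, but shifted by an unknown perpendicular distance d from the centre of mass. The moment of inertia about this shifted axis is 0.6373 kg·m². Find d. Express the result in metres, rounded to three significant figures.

About the centre-of-mass axis, I_cm = (1/2)MR² = (1/2)(2.47)(0.426)² = 0.22412 kg·m².
Parallel axis theorem: I = I_cm + Md², so Md² = 0.6373 − 0.22412 = 0.41318 kg·m².
d = √(0.41318 / 2.47) = 0.409 m.

0.409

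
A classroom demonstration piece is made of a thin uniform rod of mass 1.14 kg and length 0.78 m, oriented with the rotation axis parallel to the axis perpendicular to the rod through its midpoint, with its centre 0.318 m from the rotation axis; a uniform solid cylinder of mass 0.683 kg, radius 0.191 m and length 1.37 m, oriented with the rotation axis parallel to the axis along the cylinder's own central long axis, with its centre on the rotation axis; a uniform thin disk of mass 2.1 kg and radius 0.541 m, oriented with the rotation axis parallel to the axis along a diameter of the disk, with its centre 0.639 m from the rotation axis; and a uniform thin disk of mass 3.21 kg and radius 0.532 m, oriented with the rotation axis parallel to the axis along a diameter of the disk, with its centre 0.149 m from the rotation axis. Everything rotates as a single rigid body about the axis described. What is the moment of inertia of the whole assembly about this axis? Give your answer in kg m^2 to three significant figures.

1.50

Thin rod: I_cm = (1/12)ML² = (1/12)(1.14)(0.78)² = 0.057798 kg m^2; centre at d = 0.318 m, so the parallel axis theorem gives I = 0.057798 + (1.14)(0.318)² = 0.17308 kg m^2.
Solid cylinder: I_cm = (1/2)MR² = (1/2)(0.683)(0.191)² = 0.012458 kg m^2; axis through the centre, so I = 0.012458 kg m^2.
Thin disk: I_cm = (1/4)MR² = (1/4)(2.1)(0.541)² = 0.15366 kg m^2; centre at d = 0.639 m, so the parallel axis theorem gives I = 0.15366 + (2.1)(0.639)² = 1.0111 kg m^2.
Thin disk: I_cm = (1/4)MR² = (1/4)(3.21)(0.532)² = 0.22713 kg m^2; centre at d = 0.149 m, so the parallel axis theorem gives I = 0.22713 + (3.21)(0.149)² = 0.29839 kg m^2.
Total I = 0.17308 + 0.012458 + 1.0111 + 0.29839 = 1.4951 kg m^2.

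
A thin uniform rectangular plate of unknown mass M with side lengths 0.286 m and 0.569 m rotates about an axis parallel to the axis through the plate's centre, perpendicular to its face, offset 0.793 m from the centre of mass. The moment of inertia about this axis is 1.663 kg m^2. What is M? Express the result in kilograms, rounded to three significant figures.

2.51

I = I_cm + Md² = (1/12)M(a²+b²) + Md² = M·[0.0833333·[(0.286)² + (0.569)²] + (0.793)²] = M·0.66265.
So M = 1.663 / 0.66265 = 2.5096 kg.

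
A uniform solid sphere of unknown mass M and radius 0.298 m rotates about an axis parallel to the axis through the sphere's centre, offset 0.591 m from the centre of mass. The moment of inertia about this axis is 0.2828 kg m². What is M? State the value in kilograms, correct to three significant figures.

I = I_cm + Md² = (2/5)MR² + Md² = M·[0.4·(0.298)² + (0.591)²] = M·0.3848.
So M = 0.2828 / 0.3848 = 0.73492 kg.

0.735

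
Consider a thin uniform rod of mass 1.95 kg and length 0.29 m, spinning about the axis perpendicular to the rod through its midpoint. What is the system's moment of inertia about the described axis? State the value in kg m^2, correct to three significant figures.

0.0137

I_cm = (1/12)ML² = (1/12)(1.95)(0.29)² = 0.013666 kg m^2; axis through the centre, so I = 0.013666 kg m^2.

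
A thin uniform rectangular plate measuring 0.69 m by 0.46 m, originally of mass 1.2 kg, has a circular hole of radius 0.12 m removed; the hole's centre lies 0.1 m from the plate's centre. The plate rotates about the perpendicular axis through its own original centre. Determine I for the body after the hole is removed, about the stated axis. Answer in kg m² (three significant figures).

0.0658

Unpierced body about its centre: I₀ = (1/12)M(a²+b²) = (1/12)(1.2)[(0.69)² + (0.46)²] = 0.06877 kg m².
The removed disk has mass m = M·πr²/(ab) = (1.2)·π(0.12)²/(0.69·0.46) = 0.17104 kg (same uniform areal density).
Its moment of inertia about the rotation axis (parallel-axis theorem): I_hole = (1/2)mr² + md² = (1/2)(0.17104)(0.12)² + (0.17104)(0.1)² = 0.0029418 kg m².
Treating the hole as negative mass, I = I₀ − I_hole = 0.06877 − 0.0029418 = 0.065828 kg m².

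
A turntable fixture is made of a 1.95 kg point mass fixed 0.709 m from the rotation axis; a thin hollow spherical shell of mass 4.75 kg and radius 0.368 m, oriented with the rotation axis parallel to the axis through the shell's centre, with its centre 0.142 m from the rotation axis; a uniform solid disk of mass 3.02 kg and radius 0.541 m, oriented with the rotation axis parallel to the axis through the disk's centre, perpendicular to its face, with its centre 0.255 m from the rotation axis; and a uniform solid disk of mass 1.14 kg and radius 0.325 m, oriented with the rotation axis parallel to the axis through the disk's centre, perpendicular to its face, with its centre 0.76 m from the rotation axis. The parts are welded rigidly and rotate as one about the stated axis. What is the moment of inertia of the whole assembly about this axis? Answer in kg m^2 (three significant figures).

Point mass: I_cm = 0; centre at d = 0.709 m, so the parallel axis theorem gives I = 0 + (1.95)(0.709)² = 0.98023 kg m^2.
Spherical shell: I_cm = (2/3)MR² = (2/3)(4.75)(0.368)² = 0.42884 kg m^2; centre at d = 0.142 m, so the parallel axis theorem gives I = 0.42884 + (4.75)(0.142)² = 0.52462 kg m^2.
Solid disk: I_cm = (1/2)MR² = (1/2)(3.02)(0.541)² = 0.44195 kg m^2; centre at d = 0.255 m, so the parallel axis theorem gives I = 0.44195 + (3.02)(0.255)² = 0.63832 kg m^2.
Solid disk: I_cm = (1/2)MR² = (1/2)(1.14)(0.325)² = 0.060206 kg m^2; centre at d = 0.76 m, so the parallel axis theorem gives I = 0.060206 + (1.14)(0.76)² = 0.71867 kg m^2.
Total I = 0.98023 + 0.52462 + 0.63832 + 0.71867 = 2.8618 kg m^2.

2.86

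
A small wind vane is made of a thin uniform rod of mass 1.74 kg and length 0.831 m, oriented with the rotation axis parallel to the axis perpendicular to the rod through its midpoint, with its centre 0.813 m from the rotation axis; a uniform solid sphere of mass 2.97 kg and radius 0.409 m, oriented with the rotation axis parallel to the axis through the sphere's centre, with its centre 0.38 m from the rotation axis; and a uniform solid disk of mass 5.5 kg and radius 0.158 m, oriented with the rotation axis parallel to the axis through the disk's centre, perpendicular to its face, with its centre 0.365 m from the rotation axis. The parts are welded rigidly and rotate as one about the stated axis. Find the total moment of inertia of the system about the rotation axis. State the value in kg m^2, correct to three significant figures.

2.68

Thin rod: I_cm = (1/12)ML² = (1/12)(1.74)(0.831)² = 0.10013 kg m^2; centre at d = 0.813 m, so the parallel axis theorem gives I = 0.10013 + (1.74)(0.813)² = 1.2502 kg m^2.
Solid sphere: I_cm = (2/5)MR² = (2/5)(2.97)(0.409)² = 0.19873 kg m^2; centre at d = 0.38 m, so the parallel axis theorem gives I = 0.19873 + (2.97)(0.38)² = 0.6276 kg m^2.
Solid disk: I_cm = (1/2)MR² = (1/2)(5.5)(0.158)² = 0.068651 kg m^2; centre at d = 0.365 m, so the parallel axis theorem gives I = 0.068651 + (5.5)(0.365)² = 0.80139 kg m^2.
Total I = 1.2502 + 0.6276 + 0.80139 = 2.6792 kg m^2.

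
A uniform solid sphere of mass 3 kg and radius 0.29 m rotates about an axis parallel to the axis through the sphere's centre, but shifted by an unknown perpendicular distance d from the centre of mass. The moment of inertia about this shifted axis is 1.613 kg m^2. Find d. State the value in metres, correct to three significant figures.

0.710

About the centre-of-mass axis, I_cm = (2/5)MR² = (2/5)(3)(0.29)² = 0.10092 kg m^2.
Parallel axis theorem: I = I_cm + Md², so Md² = 1.613 − 0.10092 = 1.5121 kg m^2.
d = √(1.5121 / 3) = 0.70995 m.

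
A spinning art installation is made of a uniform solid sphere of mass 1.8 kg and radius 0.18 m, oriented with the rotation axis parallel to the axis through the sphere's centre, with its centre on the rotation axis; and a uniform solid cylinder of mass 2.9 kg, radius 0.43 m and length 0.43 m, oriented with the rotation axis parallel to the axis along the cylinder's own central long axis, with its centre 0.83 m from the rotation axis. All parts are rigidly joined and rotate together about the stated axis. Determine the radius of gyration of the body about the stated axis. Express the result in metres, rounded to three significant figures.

Solid sphere: I_cm = (2/5)MR² = (2/5)(1.8)(0.18)² = 0.023328 kg·m²; axis through the centre, so I = 0.023328 kg·m².
Solid cylinder: I_cm = (1/2)MR² = (1/2)(2.9)(0.43)² = 0.2681 kg·m²; centre at d = 0.83 m, so I = I_cm + Md² gives I = 0.2681 + (2.9)(0.83)² = 2.2659 kg·m².
Total I = 2.2892 kg·m²; total mass M = 4.7 kg.
k = √(I/M) = √(2.2892/4.7) = 0.69791 m.

0.698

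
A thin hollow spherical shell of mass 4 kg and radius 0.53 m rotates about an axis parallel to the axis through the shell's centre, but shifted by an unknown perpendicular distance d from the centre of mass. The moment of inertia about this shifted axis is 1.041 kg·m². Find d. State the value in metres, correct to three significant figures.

About the centre-of-mass axis, I_cm = (2/3)MR² = (2/3)(4)(0.53)² = 0.74907 kg·m².
Parallel axis theorem: I = I_cm + Md², so Md² = 1.041 − 0.74907 = 0.29193 kg·m².
d = √(0.29193 / 4) = 0.27015 m.

0.270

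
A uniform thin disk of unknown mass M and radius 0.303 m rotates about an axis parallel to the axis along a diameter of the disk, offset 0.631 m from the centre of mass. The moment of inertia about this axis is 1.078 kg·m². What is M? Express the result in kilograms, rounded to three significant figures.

2.56

I = I_cm + Md² = (1/4)MR² + Md² = M·[0.25·(0.303)² + (0.631)²] = M·0.42111.
So M = 1.078 / 0.42111 = 2.5599 kg.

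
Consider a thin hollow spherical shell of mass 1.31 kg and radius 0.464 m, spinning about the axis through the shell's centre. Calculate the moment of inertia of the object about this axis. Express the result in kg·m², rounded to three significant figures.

I_cm = (2/3)MR² = (2/3)(1.31)(0.464)² = 0.18803 kg·m²; axis through the centre, so I = 0.18803 kg·m².

0.188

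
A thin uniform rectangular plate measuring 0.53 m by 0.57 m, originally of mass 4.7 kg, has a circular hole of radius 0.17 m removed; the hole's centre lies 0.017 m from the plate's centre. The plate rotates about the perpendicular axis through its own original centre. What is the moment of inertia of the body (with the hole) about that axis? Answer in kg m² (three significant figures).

0.216

Unpierced body about its centre: I₀ = (1/12)M(a²+b²) = (1/12)(4.7)[(0.53)² + (0.57)²] = 0.23727 kg m².
The removed disk has mass m = M·πr²/(ab) = (4.7)·π(0.17)²/(0.53·0.57) = 1.4125 kg (same uniform areal density).
Its moment of inertia about the rotation axis (parallel-axis theorem): I_hole = (1/2)mr² + md² = (1/2)(1.4125)(0.17)² + (1.4125)(0.017)² = 0.020819 kg m².
Treating the hole as negative mass, I = I₀ − I_hole = 0.23727 − 0.020819 = 0.21645 kg m².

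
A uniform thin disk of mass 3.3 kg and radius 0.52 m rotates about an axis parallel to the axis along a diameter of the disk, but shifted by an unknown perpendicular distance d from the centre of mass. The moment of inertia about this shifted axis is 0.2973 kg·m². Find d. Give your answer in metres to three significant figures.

About the centre-of-mass axis, I_cm = (1/4)MR² = (1/4)(3.3)(0.52)² = 0.22308 kg·m².
Parallel axis theorem: I = I_cm + Md², so Md² = 0.2973 − 0.22308 = 0.07422 kg·m².
d = √(0.07422 / 3.3) = 0.14997 m.

0.150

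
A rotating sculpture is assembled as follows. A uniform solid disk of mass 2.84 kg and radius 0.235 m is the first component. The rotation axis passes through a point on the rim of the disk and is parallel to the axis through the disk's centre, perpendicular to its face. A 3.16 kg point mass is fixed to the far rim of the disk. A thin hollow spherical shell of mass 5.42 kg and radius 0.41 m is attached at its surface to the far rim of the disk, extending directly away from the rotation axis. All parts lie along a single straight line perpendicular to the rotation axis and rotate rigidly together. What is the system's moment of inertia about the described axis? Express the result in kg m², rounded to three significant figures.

5.74

Solid disk: I_cm = (1/2)MR² = (1/2)(2.84)(0.235)² = 0.078419 kg m²; centre at d = 0.235 m, so I = I_cm + Md² gives I = 0.078419 + (2.84)(0.235)² = 0.23526 kg m².
Point mass: I_cm = 0; centre at d = 0.235 + 0.235 = 0.47 m, so I = I_cm + Md² gives I = 0 + (3.16)(0.47)² = 0.69804 kg m².
Spherical shell: I_cm = (2/3)MR² = (2/3)(5.42)(0.41)² = 0.6074 kg m²; centre at d = 0.235 + 0.235 + 0.41 = 0.88 m, so I = I_cm + Md² gives I = 0.6074 + (5.42)(0.88)² = 4.8046 kg m².
Total I = 0.23526 + 0.69804 + 4.8046 = 5.738 kg m².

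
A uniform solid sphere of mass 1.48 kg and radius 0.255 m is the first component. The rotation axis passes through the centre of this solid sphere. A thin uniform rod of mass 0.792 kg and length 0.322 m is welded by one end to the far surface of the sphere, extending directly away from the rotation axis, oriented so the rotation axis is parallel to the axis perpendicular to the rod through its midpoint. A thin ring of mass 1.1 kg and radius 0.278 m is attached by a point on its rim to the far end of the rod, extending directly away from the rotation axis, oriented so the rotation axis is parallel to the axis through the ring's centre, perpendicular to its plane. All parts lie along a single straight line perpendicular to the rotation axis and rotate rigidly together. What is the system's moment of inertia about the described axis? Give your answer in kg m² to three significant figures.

1.07

Solid sphere: I_cm = (2/5)MR² = (2/5)(1.48)(0.255)² = 0.038495 kg m²; axis through the centre, so I = 0.038495 kg m².
Thin rod: I_cm = (1/12)ML² = (1/12)(0.792)(0.322)² = 0.0068431 kg m²; centre at d = 0.255 + 0.161 = 0.416 m, so I = I_cm + Md² gives I = 0.0068431 + (0.792)(0.416)² = 0.1439 kg m².
Thin ring: I_cm = MR² = (1.1)(0.278)² = 0.085012 kg m²; centre at d = 0.255 + 0.161 + 0.161 + 0.278 = 0.855 m, so I = I_cm + Md² gives I = 0.085012 + (1.1)(0.855)² = 0.88914 kg m².
Total I = 0.038495 + 0.1439 + 0.88914 = 1.0715 kg m².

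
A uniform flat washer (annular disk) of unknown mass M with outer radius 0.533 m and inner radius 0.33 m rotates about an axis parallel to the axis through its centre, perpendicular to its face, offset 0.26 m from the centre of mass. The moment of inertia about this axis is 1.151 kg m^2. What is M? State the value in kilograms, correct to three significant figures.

4.36

I = I_cm + Md² = (1/2)M(R²+r²) + Md² = M·[0.5·[(0.533)² + (0.33)²] + (0.26)²] = M·0.26409.
So M = 1.151 / 0.26409 = 4.3583 kg.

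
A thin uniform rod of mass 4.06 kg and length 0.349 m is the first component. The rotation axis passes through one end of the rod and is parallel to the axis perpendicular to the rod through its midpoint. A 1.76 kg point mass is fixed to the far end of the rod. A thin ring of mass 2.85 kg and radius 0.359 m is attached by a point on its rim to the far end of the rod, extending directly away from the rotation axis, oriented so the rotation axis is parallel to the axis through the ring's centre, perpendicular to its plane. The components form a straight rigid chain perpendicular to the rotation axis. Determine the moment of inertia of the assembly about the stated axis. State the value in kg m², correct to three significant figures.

2.18

Thin rod: I_cm = (1/12)ML² = (1/12)(4.06)(0.349)² = 0.041209 kg m²; centre at d = 0.1745 m, so the parallel axis theorem gives I = 0.041209 + (4.06)(0.1745)² = 0.16484 kg m².
Point mass: I_cm = 0; centre at d = 0.1745 + 0.1745 = 0.349 m, so the parallel axis theorem gives I = 0 + (1.76)(0.349)² = 0.21437 kg m².
Thin ring: I_cm = MR² = (2.85)(0.359)² = 0.36731 kg m²; centre at d = 0.1745 + 0.1745 + 0.359 = 0.708 m, so the parallel axis theorem gives I = 0.36731 + (2.85)(0.708)² = 1.7959 kg m².
Total I = 0.16484 + 0.21437 + 1.7959 = 2.1751 kg m².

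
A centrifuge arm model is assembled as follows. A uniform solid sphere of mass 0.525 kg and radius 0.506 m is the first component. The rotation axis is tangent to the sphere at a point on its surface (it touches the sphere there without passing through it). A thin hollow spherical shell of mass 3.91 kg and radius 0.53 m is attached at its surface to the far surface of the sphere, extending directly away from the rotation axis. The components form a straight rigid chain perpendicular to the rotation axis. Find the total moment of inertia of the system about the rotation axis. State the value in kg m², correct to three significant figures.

Solid sphere: I_cm = (2/5)MR² = (2/5)(0.525)(0.506)² = 0.053768 kg m²; centre at d = 0.506 m, so the parallel axis theorem gives I = 0.053768 + (0.525)(0.506)² = 0.18819 kg m².
Spherical shell: I_cm = (2/3)MR² = (2/3)(3.91)(0.53)² = 0.73221 kg m²; centre at d = 0.506 + 0.506 + 0.53 = 1.542 m, so the parallel axis theorem gives I = 0.73221 + (3.91)(1.542)² = 10.029 kg m².
Total I = 0.18819 + 10.029 = 10.217 kg m².

10.2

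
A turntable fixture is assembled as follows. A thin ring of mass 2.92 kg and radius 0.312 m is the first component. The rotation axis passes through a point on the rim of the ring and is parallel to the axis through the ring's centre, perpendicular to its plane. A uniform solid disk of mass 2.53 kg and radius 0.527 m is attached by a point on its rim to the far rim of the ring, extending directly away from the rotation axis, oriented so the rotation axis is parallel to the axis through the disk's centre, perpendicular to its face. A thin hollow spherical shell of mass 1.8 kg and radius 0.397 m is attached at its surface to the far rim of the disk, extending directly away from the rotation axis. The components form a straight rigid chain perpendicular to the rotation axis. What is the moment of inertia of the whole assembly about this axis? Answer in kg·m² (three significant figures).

12.2

Thin ring: I_cm = MR² = (2.92)(0.312)² = 0.28424 kg·m²; centre at d = 0.312 m, so I = I_cm + Md² gives I = 0.28424 + (2.92)(0.312)² = 0.56849 kg·m².
Solid disk: I_cm = (1/2)MR² = (1/2)(2.53)(0.527)² = 0.35133 kg·m²; centre at d = 0.312 + 0.312 + 0.527 = 1.151 m, so I = I_cm + Md² gives I = 0.35133 + (2.53)(1.151)² = 3.7031 kg·m².
Spherical shell: I_cm = (2/3)MR² = (2/3)(1.8)(0.397)² = 0.18913 kg·m²; centre at d = 0.312 + 0.312 + 0.527 + 0.527 + 0.397 = 2.075 m, so I = I_cm + Md² gives I = 0.18913 + (1.8)(2.075)² = 7.9393 kg·m².
Total I = 0.56849 + 3.7031 + 7.9393 = 12.211 kg·m².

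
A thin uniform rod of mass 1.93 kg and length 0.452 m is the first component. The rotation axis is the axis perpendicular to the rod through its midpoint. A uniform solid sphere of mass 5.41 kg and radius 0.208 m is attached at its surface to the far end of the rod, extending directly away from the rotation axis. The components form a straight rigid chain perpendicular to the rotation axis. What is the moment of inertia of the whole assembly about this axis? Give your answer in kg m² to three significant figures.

1.15

Thin rod: I_cm = (1/12)ML² = (1/12)(1.93)(0.452)² = 0.032859 kg m²; axis through the centre, so I = 0.032859 kg m².
Solid sphere: I_cm = (2/5)MR² = (2/5)(5.41)(0.208)² = 0.093623 kg m²; centre at d = 0.226 + 0.208 = 0.434 m, so I = I_cm + Md² gives I = 0.093623 + (5.41)(0.434)² = 1.1126 kg m².
Total I = 0.032859 + 1.1126 = 1.1455 kg m².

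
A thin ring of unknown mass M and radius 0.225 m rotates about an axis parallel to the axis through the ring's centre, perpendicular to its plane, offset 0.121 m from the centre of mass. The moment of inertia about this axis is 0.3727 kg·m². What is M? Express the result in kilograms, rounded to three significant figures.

I = I_cm + Md² = MR² + Md² = M·[1·(0.225)² + (0.121)²] = M·0.065266.
So M = 0.3727 / 0.065266 = 5.7105 kg.

5.71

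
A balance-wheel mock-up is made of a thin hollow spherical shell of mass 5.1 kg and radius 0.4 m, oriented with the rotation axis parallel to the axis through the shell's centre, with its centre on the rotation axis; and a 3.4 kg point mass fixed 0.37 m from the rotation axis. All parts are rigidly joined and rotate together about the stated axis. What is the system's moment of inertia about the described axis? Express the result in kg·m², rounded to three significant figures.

1.01

Spherical shell: I_cm = (2/3)MR² = (2/3)(5.1)(0.4)² = 0.544 kg·m²; axis through the centre, so I = 0.544 kg·m².
Point mass: I_cm = 0; centre at d = 0.37 m, so the parallel axis theorem gives I = 0 + (3.4)(0.37)² = 0.46546 kg·m².
Total I = 0.544 + 0.46546 = 1.0095 kg·m².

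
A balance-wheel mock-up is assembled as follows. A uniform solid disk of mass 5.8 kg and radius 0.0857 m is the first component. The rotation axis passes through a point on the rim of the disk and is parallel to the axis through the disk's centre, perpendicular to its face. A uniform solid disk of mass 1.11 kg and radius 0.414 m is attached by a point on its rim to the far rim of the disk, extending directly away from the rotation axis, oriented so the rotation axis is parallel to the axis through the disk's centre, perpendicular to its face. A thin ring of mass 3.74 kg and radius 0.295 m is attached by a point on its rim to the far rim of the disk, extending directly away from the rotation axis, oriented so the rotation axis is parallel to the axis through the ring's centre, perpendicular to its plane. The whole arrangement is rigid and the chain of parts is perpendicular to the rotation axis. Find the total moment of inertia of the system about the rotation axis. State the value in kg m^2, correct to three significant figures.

Solid disk: I_cm = (1/2)MR² = (1/2)(5.8)(0.0857)² = 0.021299 kg m^2; centre at d = 0.0857 m, so the parallel axis theorem gives I = 0.021299 + (5.8)(0.0857)² = 0.063897 kg m^2.
Solid disk: I_cm = (1/2)MR² = (1/2)(1.11)(0.414)² = 0.095125 kg m^2; centre at d = 0.0857 + 0.0857 + 0.414 = 0.5854 m, so the parallel axis theorem gives I = 0.095125 + (1.11)(0.5854)² = 0.47551 kg m^2.
Thin ring: I_cm = MR² = (3.74)(0.295)² = 0.32547 kg m^2; centre at d = 0.0857 + 0.0857 + 0.414 + 0.414 + 0.295 = 1.2944 m, so the parallel axis theorem gives I = 0.32547 + (3.74)(1.2944)² = 6.5917 kg m^2.
Total I = 0.063897 + 0.47551 + 6.5917 = 7.1311 kg m^2.

7.13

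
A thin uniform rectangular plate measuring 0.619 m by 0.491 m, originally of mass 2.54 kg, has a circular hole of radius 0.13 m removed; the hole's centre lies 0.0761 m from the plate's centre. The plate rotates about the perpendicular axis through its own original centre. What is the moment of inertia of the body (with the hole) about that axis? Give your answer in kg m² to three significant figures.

0.126

Unpierced body about its centre: I₀ = (1/12)M(a²+b²) = (1/12)(2.54)[(0.619)² + (0.491)²] = 0.13213 kg m².
The removed disk has mass m = M·πr²/(ab) = (2.54)·π(0.13)²/(0.619·0.491) = 0.44371 kg (same uniform areal density).
Its moment of inertia about the rotation axis (parallel-axis theorem): I_hole = (1/2)mr² + md² = (1/2)(0.44371)(0.13)² + (0.44371)(0.0761)² = 0.006319 kg m².
Treating the hole as negative mass, I = I₀ − I_hole = 0.13213 − 0.006319 = 0.12581 kg m².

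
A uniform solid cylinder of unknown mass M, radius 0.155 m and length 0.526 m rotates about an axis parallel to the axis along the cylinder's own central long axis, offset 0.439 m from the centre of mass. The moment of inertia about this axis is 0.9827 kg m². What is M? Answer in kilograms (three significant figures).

I = I_cm + Md² = (1/2)MR² + Md² = M·[0.5·(0.155)² + (0.439)²] = M·0.20473.
So M = 0.9827 / 0.20473 = 4.7999 kg.

4.80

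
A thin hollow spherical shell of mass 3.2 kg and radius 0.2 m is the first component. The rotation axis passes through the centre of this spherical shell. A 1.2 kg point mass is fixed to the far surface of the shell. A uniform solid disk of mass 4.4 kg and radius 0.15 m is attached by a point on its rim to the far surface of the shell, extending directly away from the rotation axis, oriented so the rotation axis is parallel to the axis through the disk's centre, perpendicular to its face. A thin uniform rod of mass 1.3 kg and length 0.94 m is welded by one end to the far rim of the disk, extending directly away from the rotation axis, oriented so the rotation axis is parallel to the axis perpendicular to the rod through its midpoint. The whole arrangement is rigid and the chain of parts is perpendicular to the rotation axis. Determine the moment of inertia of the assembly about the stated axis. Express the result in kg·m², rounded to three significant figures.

Spherical shell: I_cm = (2/3)MR² = (2/3)(3.2)(0.2)² = 0.085333 kg·m²; axis through the centre, so I = 0.085333 kg·m².
Point mass: I_cm = 0; centre at d = 0.2 m, so the parallel axis theorem gives I = 0 + (1.2)(0.2)² = 0.048 kg·m².
Solid disk: I_cm = (1/2)MR² = (1/2)(4.4)(0.15)² = 0.0495 kg·m²; centre at d = 0.2 + 0.15 = 0.35 m, so the parallel axis theorem gives I = 0.0495 + (4.4)(0.35)² = 0.5885 kg·m².
Thin rod: I_cm = (1/12)ML² = (1/12)(1.3)(0.94)² = 0.095723 kg·m²; centre at d = 0.2 + 0.15 + 0.15 + 0.47 = 0.97 m, so the parallel axis theorem gives I = 0.095723 + (1.3)(0.97)² = 1.3189 kg·m².
Total I = 0.085333 + 0.048 + 0.5885 + 1.3189 = 2.0407 kg·m².

2.04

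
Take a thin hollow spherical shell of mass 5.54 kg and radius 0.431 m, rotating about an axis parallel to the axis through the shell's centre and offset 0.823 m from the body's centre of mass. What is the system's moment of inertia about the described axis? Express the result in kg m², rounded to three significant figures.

4.44

I_cm = (2/3)MR² = (2/3)(5.54)(0.431)² = 0.68608 kg m²; centre at d = 0.823 m, so I = I_cm + Md² gives I = 0.68608 + (5.54)(0.823)² = 4.4385 kg m².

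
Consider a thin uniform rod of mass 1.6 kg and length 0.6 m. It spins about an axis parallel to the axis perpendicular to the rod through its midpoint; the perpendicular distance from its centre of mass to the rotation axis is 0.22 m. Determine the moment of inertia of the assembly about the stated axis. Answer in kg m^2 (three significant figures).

0.125

I_cm = (1/12)ML² = (1/12)(1.6)(0.6)² = 0.048 kg m^2; centre at d = 0.22 m, so the parallel axis theorem gives I = 0.048 + (1.6)(0.22)² = 0.12544 kg m^2.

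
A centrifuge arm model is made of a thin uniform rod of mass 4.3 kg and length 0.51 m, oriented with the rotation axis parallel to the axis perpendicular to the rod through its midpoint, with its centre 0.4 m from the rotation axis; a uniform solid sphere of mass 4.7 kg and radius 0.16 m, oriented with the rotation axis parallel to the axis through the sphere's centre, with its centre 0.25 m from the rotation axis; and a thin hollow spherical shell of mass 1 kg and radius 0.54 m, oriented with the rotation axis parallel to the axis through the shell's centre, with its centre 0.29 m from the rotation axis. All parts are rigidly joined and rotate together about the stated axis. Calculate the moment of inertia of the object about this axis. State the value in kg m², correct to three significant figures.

1.40

Thin rod: I_cm = (1/12)ML² = (1/12)(4.3)(0.51)² = 0.093202 kg m²; centre at d = 0.4 m, so I = I_cm + Md² gives I = 0.093202 + (4.3)(0.4)² = 0.7812 kg m².
Solid sphere: I_cm = (2/5)MR² = (2/5)(4.7)(0.16)² = 0.048128 kg m²; centre at d = 0.25 m, so I = I_cm + Md² gives I = 0.048128 + (4.7)(0.25)² = 0.34188 kg m².
Spherical shell: I_cm = (2/3)MR² = (2/3)(1)(0.54)² = 0.1944 kg m²; centre at d = 0.29 m, so I = I_cm + Md² gives I = 0.1944 + (1)(0.29)² = 0.2785 kg m².
Total I = 0.7812 + 0.34188 + 0.2785 = 1.4016 kg m².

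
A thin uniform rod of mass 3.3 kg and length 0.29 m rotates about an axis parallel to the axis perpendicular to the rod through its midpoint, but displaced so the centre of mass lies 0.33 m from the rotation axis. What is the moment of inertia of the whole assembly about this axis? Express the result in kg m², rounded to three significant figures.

I_cm = (1/12)ML² = (1/12)(3.3)(0.29)² = 0.023127 kg m²; centre at d = 0.33 m, so the parallel axis theorem gives I = 0.023127 + (3.3)(0.33)² = 0.3825 kg m².

0.382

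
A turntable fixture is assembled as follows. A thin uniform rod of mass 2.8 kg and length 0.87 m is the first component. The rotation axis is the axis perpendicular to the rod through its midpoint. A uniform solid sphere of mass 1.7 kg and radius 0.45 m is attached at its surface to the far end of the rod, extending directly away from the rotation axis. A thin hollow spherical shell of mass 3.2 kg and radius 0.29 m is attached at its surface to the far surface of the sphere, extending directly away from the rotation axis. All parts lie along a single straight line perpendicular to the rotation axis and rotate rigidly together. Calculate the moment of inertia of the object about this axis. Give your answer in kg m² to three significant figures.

Thin rod: I_cm = (1/12)ML² = (1/12)(2.8)(0.87)² = 0.17661 kg m²; axis through the centre, so I = 0.17661 kg m².
Solid sphere: I_cm = (2/5)MR² = (2/5)(1.7)(0.45)² = 0.1377 kg m²; centre at d = 0.435 + 0.45 = 0.885 m, so I = I_cm + Md² gives I = 0.1377 + (1.7)(0.885)² = 1.4692 kg m².
Spherical shell: I_cm = (2/3)MR² = (2/3)(3.2)(0.29)² = 0.17941 kg m²; centre at d = 0.435 + 0.45 + 0.45 + 0.29 = 1.625 m, so I = I_cm + Md² gives I = 0.17941 + (3.2)(1.625)² = 8.6294 kg m².
Total I = 0.17661 + 1.4692 + 8.6294 = 10.275 kg m².

10.3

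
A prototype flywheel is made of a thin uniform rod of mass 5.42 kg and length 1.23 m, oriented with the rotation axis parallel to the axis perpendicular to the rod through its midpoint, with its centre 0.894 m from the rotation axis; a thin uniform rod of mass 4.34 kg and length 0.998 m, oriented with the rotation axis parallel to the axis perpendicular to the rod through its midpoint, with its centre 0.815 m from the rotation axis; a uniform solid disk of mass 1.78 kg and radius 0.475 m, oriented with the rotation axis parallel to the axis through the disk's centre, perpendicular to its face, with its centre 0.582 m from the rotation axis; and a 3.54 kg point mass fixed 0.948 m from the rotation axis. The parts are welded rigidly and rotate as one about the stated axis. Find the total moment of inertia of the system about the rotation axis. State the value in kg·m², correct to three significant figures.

Thin rod: I_cm = (1/12)ML² = (1/12)(5.42)(1.23)² = 0.68333 kg·m²; centre at d = 0.894 m, so I = I_cm + Md² gives I = 0.68333 + (5.42)(0.894)² = 5.0152 kg·m².
Thin rod: I_cm = (1/12)ML² = (1/12)(4.34)(0.998)² = 0.36022 kg·m²; centre at d = 0.815 m, so I = I_cm + Md² gives I = 0.36022 + (4.34)(0.815)² = 3.243 kg·m².
Solid disk: I_cm = (1/2)MR² = (1/2)(1.78)(0.475)² = 0.20081 kg·m²; centre at d = 0.582 m, so I = I_cm + Md² gives I = 0.20081 + (1.78)(0.582)² = 0.80373 kg·m².
Point mass: I_cm = 0; centre at d = 0.948 m, so I = I_cm + Md² gives I = 0 + (3.54)(0.948)² = 3.1814 kg·m².
Total I = 5.0152 + 3.243 + 0.80373 + 3.1814 = 12.243 kg·m².

12.2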